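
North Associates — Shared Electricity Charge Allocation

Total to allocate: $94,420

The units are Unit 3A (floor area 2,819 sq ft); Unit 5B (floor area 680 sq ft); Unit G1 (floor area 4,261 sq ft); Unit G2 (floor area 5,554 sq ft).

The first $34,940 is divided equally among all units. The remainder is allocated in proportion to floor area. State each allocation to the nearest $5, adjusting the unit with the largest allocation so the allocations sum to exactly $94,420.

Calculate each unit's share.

Unit 3A: $21,330 · Unit 5B: $11,775 · Unit G1: $27,770 · Unit G2: $33,545

First tranche $34,940 split equally: $8,735 each.
Remainder $59,480 by floor area (total 13,314): Unit 3A 12,593.82 → $12,595; Unit 5B 3,037.88 → $3,040; Unit G1 19,035.92 → $19,035; Unit G2 24,812.37 → $24,810.
Totals: Unit 3A $8,735 + $12,595 = $21,330; Unit 5B $8,735 + $3,040 = $11,775; Unit G1 $8,735 + $19,035 = $27,770; Unit G2 $8,735 + $24,810 = $33,545.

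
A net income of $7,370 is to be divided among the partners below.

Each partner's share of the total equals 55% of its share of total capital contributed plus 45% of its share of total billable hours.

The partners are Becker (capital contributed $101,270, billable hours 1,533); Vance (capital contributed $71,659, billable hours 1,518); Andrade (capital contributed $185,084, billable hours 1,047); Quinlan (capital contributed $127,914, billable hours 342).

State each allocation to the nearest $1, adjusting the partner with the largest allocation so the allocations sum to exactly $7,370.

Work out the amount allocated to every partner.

Becker: $1,990; Vance: $1,732; Andrade: $2,326; Quinlan: $1,322

Capital contributed total 485,927; billable hours total 4,440.
Combined weights (55% capital contributed + 45% billable hours): Becker 0.2700; Vance 0.2350; Andrade 0.3156; Quinlan 0.1794.
Proportional shares: Becker 1,989.86; Vance 1,731.65; Andrade 2,326.00; Quinlan 1,322.49.
After rounding ($1): Becker $1,990; Vance $1,732; Andrade $2,326; Quinlan $1,322. Sum = $7,370.
Rounded total matches; no reconciliation needed.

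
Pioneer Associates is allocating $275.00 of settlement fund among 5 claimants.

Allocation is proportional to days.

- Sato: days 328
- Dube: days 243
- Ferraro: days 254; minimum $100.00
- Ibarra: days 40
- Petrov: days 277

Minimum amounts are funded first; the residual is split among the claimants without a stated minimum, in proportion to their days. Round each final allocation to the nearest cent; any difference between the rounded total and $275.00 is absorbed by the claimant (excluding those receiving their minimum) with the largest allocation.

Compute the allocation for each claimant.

Minimums first: Ferraro $100.00. Residual $175.00.
Residual split over remaining days 888: Sato 64.6396 → $64.64; Dube 47.8885 → $47.89; Ibarra 7.8829 → $7.88; Petrov 54.5890 → $54.59.

Sato: $64.64 | Dube: $47.89 | Ferraro: $100.00 | Ibarra: $7.88 | Petrov: $54.59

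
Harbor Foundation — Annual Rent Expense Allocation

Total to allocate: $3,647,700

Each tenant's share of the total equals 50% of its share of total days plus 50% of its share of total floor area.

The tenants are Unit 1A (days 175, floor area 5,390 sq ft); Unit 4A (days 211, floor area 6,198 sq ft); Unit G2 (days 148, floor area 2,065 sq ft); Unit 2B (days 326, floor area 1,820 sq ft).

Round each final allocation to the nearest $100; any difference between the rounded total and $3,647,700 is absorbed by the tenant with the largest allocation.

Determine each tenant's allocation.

Days total 860; floor area total 15,473.
Combined weights (50% days + 50% floor area): Unit 1A 0.2759; Unit 4A 0.3230; Unit G2 0.1528; Unit 2B 0.2483.
Raw shares: Unit 1A 1,006,468.11; Unit 4A 1,178,056.76; Unit G2 557,279.75; Unit 2B 905,895.38.
Rounded to nearest $100: Unit 1A $1,006,500; Unit 4A $1,178,100; Unit G2 $557,300; Unit 2B $905,900. Sum = $3,647,800.
Difference $3,647,700 − $3,647,800 = −$100 applied to largest allocation (Unit 4A): Unit 4A becomes $1,178,000.

Unit 1A: $1,006,500 | Unit 4A: $1,178,000 | Unit G2: $557,300 | Unit 2B: $905,900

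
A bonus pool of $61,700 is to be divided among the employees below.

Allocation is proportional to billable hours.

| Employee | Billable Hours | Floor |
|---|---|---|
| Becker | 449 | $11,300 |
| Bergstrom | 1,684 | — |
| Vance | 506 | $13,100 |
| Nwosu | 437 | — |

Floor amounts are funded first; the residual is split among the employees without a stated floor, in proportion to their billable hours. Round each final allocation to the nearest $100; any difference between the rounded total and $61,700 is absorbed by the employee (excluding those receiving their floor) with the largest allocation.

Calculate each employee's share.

Fund the minimums — Becker $11,300; Vance $13,100. Residual $37,300.
Residual split over remaining billable hours 2,121: Bergstrom 29,614.90 → $29,600; Nwosu 7,685.10 → $7,700.

Becker: $11,300; Bergstrom: $29,600; Vance: $13,100; Nwosu: $7,700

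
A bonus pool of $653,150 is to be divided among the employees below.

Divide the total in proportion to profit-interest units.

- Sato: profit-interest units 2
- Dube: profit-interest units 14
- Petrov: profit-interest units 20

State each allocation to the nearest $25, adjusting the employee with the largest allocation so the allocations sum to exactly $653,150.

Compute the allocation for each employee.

Profit-interest units total: 36.
Pro-rata amounts: Sato 2/36 × $653,150 = 36,286.11; Dube 14/36 × $653,150 = 254,002.78; Petrov 20/36 × $653,150 = 362,861.11.
Rounded to nearest $25: Sato $36,275; Dube $254,000; Petrov $362,850. Sum = $653,125.
Difference $653,150 − $653,125 = +$25 applied to largest allocation (Petrov): Petrov becomes $362,875.

Sato: $36,275 · Dube: $254,000 · Petrov: $362,875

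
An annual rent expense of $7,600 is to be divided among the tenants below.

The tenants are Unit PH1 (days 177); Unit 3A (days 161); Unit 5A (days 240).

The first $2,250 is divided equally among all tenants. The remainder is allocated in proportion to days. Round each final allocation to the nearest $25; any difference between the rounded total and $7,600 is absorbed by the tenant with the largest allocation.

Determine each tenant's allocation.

Unit PH1: $2,400; Unit 3A: $2,250; Unit 5A: $2,950

$2,250 shared equally gives $750 per tenant.
Remainder $5,350 by days (total 578): Unit PH1 1,638.32 → $1,650; Unit 3A 1,490.22 → $1,500; Unit 5A 2,221.45 → $2,225.
Rounding difference −$25 on remainder applied to Unit 5A.
Totals: Unit PH1 $750 + $1,650 = $2,400; Unit 3A $750 + $1,500 = $2,250; Unit 5A $750 + $2,200 = $2,950.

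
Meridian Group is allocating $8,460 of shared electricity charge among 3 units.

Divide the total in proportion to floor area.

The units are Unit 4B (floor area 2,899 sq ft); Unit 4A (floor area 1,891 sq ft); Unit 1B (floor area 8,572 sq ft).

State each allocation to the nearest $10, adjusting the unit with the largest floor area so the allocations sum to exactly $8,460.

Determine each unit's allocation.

Unit 4B: $1,840; Unit 4A: $1,200; Unit 1B: $5,420

Floor area total: 13,362.
Proportional shares: Unit 4B 2,899/13,362 × $8,460 = 1,835.47; Unit 4A 1,891/13,362 × $8,460 = 1,197.27; Unit 1B 8,572/13,362 × $8,460 = 5,427.27.
At nearest $10: Unit 4B $1,840; Unit 4A $1,200; Unit 1B $5,430. Sum = $8,470.
Difference $8,460 − $8,470 = −$10 applied to largest floor area (Unit 1B): Unit 1B becomes $5,420.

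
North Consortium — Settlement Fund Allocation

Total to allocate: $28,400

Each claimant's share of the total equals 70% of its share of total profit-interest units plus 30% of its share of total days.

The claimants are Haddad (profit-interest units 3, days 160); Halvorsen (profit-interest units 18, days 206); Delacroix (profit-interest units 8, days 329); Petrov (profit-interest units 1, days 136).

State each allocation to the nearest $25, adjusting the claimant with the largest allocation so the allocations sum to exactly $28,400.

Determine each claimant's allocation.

Profit-interest units total 30; days total 831.
Combined weights (70% profit-interest units + 30% days): Haddad 0.1278; Halvorsen 0.4944; Delacroix 0.3054; Petrov 0.0724.
Raw shares: Haddad 3,628.43; Halvorsen 14,040.06; Delacroix 8,674.47; Petrov 2,057.03.
After rounding ($25): Haddad $3,625; Halvorsen $14,050; Delacroix $8,675; Petrov $2,050. Sum = $28,400.
Sum already equals the total — no adjustment.

Haddad: $3,625; Halvorsen: $14,050; Delacroix: $8,675; Petrov: $2,050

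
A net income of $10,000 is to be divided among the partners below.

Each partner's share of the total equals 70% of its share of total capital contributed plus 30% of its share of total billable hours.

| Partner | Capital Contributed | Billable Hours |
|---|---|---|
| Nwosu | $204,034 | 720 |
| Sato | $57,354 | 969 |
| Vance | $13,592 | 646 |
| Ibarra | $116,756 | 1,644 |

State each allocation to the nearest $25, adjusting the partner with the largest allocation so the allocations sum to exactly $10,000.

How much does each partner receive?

Nwosu: $4,200 · Sato: $1,750 · Vance: $725 · Ibarra: $3,325

Capital contributed total 391,736; billable hours total 3,979.
Combined weights (70% capital contributed + 30% billable hours): Nwosu 0.4189; Sato 0.1755; Vance 0.0730; Ibarra 0.3326.
Proportional shares: Nwosu 4,188.77; Sato 1,755.45; Vance 729.93; Ibarra 3,325.84.
At nearest $25: Nwosu $4,200; Sato $1,750; Vance $725; Ibarra $3,325. Sum = $10,000.
No rounding difference to absorb.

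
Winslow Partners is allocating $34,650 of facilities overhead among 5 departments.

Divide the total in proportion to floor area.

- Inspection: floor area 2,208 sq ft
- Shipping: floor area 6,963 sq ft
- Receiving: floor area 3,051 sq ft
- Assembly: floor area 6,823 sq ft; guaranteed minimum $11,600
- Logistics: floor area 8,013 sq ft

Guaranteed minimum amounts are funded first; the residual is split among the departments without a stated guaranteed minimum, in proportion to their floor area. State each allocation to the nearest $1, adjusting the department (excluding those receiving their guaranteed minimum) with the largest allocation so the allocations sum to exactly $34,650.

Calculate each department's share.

Guaranteed amounts: Assembly $11,600. Remaining pool $23,050.
Remaining pool split over remaining floor area 20,235: Inspection 2,515.17 → $2,515; Shipping 7,931.66 → $7,932; Receiving 3,475.44 → $3,475; Logistics 9,127.73 → $9,128.

Inspection: $2,515 | Shipping: $7,932 | Receiving: $3,475 | Assembly: $11,600 | Logistics: $9,128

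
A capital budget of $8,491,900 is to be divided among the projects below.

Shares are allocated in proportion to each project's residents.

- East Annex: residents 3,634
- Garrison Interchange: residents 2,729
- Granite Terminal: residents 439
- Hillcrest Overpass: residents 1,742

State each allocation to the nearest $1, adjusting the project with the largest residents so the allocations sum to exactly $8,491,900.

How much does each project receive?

Sum of residents: 3,634 + 2,729 + 439 + 1,742 = 8,544.
Proportional shares: East Annex 3,611,840.43; Garrison Interchange 2,712,358.98; Granite Terminal 436,323.05; Hillcrest Overpass 1,731,377.55.
After rounding ($1): East Annex $3,611,840; Garrison Interchange $2,712,359; Granite Terminal $436,323; Hillcrest Overpass $1,731,378. Sum = $8,491,900.
Sum already equals the total — no adjustment.

East Annex: $3,611,840; Garrison Interchange: $2,712,359; Granite Terminal: $436,323; Hillcrest Overpass: $1,731,378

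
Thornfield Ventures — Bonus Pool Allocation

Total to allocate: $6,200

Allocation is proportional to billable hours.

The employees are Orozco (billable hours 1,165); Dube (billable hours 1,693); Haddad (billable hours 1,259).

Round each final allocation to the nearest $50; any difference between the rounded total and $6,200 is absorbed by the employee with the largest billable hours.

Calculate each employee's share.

Orozco: $1,750; Dube: $2,550; Haddad: $1,900

Combined billable hours = 1,165 + 1,693 + 1,259 = 4,117.
Unrounded shares: Orozco 1,754.43; Dube 2,549.57; Haddad 1,895.99.
At nearest $50: Orozco $1,750; Dube $2,550; Haddad $1,900. Sum = $6,200.
Rounded total matches; no reconciliation needed.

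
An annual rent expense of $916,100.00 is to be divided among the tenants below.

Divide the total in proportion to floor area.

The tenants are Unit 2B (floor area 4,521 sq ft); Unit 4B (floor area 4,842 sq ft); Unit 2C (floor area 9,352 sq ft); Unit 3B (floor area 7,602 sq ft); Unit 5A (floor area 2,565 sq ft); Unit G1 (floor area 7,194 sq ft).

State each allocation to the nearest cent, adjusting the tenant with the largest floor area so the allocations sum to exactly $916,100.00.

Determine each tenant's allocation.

Unit 2B: $114,804.53; Unit 4B: $122,955.88; Unit 2C: $237,481.06; Unit 3B: $193,042.25; Unit 5A: $65,134.62; Unit G1: $182,681.66

Floor area total: 4,521 + 4,842 + 9,352 + 7,602 + 2,565 + 7,194 = 36,076.
Raw shares: Unit 2B 114,804.5266; Unit 4B 122,955.8765; Unit 2C 237,481.0733; Unit 3B 193,042.2497; Unit 5A 65,134.6186; Unit G1 182,681.6554.
After rounding (cent): Unit 2B $114,804.53; Unit 4B $122,955.88; Unit 2C $237,481.07; Unit 3B $193,042.25; Unit 5A $65,134.62; Unit G1 $182,681.66. Sum = $916,100.01.
Difference $916,100.00 − $916,100.01 = −$0.01 applied to largest floor area (Unit 2C): Unit 2C becomes $237,481.06.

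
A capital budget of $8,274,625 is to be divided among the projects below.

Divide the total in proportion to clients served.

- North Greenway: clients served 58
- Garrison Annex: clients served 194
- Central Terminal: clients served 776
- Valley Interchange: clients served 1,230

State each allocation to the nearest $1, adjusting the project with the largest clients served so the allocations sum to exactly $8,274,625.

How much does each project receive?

North Greenway: $212,546; Garrison Annex: $710,929; Central Terminal: $2,843,715; Valley Interchange: $4,507,435

Combined clients served = 58 + 194 + 776 + 1,230 = 2,258.
Proportional shares: North Greenway 212,545.73; Garrison Annex 710,928.81; Central Terminal 2,843,715.23; Valley Interchange 4,507,435.23.
After rounding ($1): North Greenway $212,546; Garrison Annex $710,929; Central Terminal $2,843,715; Valley Interchange $4,507,435. Sum = $8,274,625.
Rounded total matches; no reconciliation needed.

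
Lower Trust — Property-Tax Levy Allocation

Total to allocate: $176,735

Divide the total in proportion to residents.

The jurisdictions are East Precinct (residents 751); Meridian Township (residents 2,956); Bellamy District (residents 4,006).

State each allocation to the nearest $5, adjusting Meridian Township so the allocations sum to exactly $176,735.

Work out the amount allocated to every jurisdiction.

Total residents = 7,713.
Pro-rata amounts: East Precinct 751/7,713 × $176,735 = 17,208.35; Meridian Township 2,956/7,713 × $176,735 = 67,733.52; Bellamy District 4,006/7,713 × $176,735 = 91,793.13.
Rounded to nearest $5: East Precinct $17,210; Meridian Township $67,735; Bellamy District $91,795. Sum = $176,740.
Difference $176,735 − $176,740 = −$5 applied to Meridian Township: Meridian Township becomes $67,730.

East Precinct: $17,210 · Meridian Township: $67,730 · Bellamy District: $91,795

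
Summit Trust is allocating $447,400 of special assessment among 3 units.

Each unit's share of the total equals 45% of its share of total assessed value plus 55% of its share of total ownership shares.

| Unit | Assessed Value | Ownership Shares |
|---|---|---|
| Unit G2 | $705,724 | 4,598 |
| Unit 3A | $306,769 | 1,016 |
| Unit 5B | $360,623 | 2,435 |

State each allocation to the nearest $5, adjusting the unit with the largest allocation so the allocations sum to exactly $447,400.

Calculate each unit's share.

Assessed value total 1,373,116; ownership shares total 8,049.
Composite weights (45% assessed value + 55% ownership shares): Unit G2 0.5455; Unit 3A 0.1700; Unit 5B 0.2846.
Proportional shares: Unit G2 244,042.93; Unit 3A 76,039.95; Unit 5B 127,317.13.
Rounded to nearest $5: Unit G2 $244,045; Unit 3A $76,040; Unit 5B $127,315. Sum = $447,400.
Rounded total matches; no reconciliation needed.

Unit G2: $244,045 | Unit 3A: $76,040 | Unit 5B: $127,315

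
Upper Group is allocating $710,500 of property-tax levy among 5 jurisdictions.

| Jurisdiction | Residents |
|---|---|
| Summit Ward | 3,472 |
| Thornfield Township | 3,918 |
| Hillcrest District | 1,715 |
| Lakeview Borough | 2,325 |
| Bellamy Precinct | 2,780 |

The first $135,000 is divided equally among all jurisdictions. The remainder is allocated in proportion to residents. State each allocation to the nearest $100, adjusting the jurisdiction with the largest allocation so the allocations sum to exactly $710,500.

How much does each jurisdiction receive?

First tranche $135,000 split equally: $27,000 each.
Remainder $575,500 by residents (total 14,210): Summit Ward 140,614.78 → $140,600; Thornfield Township 158,677.62 → $158,700; Hillcrest District 69,456.90 → $69,500; Lakeview Borough 94,161.68 → $94,200; Bellamy Precinct 112,589.02 → $112,600.
Rounding difference −$100 on remainder applied to Thornfield Township.
Totals: Summit Ward $27,000 + $140,600 = $167,600; Thornfield Township $27,000 + $158,600 = $185,600; Hillcrest District $27,000 + $69,500 = $96,500; Lakeview Borough $27,000 + $94,200 = $121,200; Bellamy Precinct $27,000 + $112,600 = $139,600.

Summit Ward: $167,600 · Thornfield Township: $185,600 · Hillcrest District: $96,500 · Lakeview Borough: $121,200 · Bellamy Precinct: $139,600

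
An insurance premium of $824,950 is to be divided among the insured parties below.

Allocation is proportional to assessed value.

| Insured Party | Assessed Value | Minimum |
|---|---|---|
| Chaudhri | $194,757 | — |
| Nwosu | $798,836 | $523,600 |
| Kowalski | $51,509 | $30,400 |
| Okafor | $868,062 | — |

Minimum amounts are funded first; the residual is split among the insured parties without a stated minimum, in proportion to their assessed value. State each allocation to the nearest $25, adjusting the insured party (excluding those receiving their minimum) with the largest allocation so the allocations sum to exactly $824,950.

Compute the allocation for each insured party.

Fund the minimums — Nwosu $523,600; Kowalski $30,400. Balance $270,950.
Balance split over remaining assessed value 1,062,819: Chaudhri 49,650.42 → $49,650; Okafor 221,299.58 → $221,300.

Chaudhri: $49,650; Nwosu: $523,600; Kowalski: $30,400; Okafor: $221,300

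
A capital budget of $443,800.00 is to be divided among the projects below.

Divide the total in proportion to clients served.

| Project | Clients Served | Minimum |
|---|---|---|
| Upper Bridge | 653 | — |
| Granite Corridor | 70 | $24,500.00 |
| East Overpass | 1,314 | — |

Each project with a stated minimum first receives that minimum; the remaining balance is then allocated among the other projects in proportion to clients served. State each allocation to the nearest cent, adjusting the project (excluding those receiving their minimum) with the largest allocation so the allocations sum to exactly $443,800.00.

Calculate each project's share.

Minimums first: Granite Corridor $24,500.00. Balance $419,300.00.
Balance split over remaining clients served 1,967: Upper Bridge 139,198.2206 → $139,198.22; East Overpass 280,101.7794 → $280,101.78.

Upper Bridge: $139,198.22 · Granite Corridor: $24,500.00 · East Overpass: $280,101.78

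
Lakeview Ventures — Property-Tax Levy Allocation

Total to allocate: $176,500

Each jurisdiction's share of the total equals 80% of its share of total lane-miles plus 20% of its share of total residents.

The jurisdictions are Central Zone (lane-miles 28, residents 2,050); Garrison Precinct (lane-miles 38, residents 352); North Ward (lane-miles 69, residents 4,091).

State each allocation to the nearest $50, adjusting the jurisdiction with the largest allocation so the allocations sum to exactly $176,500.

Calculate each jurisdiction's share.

Central Zone: $40,450; Garrison Precinct: $41,650; North Ward: $94,400

Lane-miles total 135; residents total 6,493.
Blended shares (80% lane-miles + 20% residents): Central Zone 0.2291; Garrison Precinct 0.2360; North Ward 0.5349.
Unrounded shares: Central Zone 40,431.01; Garrison Precinct 41,658.88; North Ward 94,410.12.
At nearest $50: Central Zone $40,450; Garrison Precinct $41,650; North Ward $94,400. Sum = $176,500.
Sum already equals the total — no adjustment.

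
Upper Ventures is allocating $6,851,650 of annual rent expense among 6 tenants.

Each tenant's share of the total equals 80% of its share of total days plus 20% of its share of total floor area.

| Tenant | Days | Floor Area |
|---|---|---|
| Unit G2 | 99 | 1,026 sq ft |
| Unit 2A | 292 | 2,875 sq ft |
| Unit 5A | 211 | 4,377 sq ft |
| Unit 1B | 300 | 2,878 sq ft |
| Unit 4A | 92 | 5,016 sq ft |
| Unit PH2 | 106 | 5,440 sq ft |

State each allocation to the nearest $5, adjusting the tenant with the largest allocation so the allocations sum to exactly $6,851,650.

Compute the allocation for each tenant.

Days total 1,100; floor area total 21,612.
Combined weights (80% days + 20% floor area): Unit G2 0.0815; Unit 2A 0.2390; Unit 5A 0.1940; Unit 1B 0.2448; Unit 4A 0.1133; Unit PH2 0.1274.
Unrounded shares: Unit G2 558,373.33; Unit 2A 1,637,333.50; Unit 5A 1,328,944.80; Unit 1B 1,677,387.86; Unit 4A 776,482.06; Unit PH2 873,128.45.
Rounded to nearest $5: Unit G2 $558,375; Unit 2A $1,637,335; Unit 5A $1,328,945; Unit 1B $1,677,390; Unit 4A $776,480; Unit PH2 $873,130. Sum = $6,851,655.
Difference $6,851,650 − $6,851,655 = −$5 applied to largest allocation (Unit 1B): Unit 1B becomes $1,677,385.

Unit G2: $558,375 | Unit 2A: $1,637,335 | Unit 5A: $1,328,945 | Unit 1B: $1,677,385 | Unit 4A: $776,480 | Unit PH2: $873,130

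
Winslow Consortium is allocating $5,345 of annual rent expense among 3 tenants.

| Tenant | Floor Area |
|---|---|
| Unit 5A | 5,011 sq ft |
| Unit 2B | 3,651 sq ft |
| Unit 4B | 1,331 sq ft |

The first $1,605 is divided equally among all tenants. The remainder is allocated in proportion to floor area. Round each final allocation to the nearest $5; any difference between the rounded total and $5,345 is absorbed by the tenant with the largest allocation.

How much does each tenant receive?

Unit 5A: $2,410 · Unit 2B: $1,900 · Unit 4B: $1,035

First tranche $1,605 split equally: $535 each.
Remainder $3,740 by floor area (total 9,993): Unit 5A 1,875.43 → $1,875; Unit 2B 1,366.43 → $1,365; Unit 4B 498.14 → $500.
Totals: Unit 5A $535 + $1,875 = $2,410; Unit 2B $535 + $1,365 = $1,900; Unit 4B $535 + $500 = $1,035.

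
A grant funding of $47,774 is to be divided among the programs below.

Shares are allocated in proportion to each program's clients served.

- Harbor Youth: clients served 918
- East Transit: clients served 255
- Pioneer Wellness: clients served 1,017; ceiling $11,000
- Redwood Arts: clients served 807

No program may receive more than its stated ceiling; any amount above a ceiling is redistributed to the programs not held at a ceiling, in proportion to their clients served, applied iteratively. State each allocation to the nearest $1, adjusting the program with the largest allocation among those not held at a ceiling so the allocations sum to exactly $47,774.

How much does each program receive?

Combined clients served = 2,997.
Proportional shares (ignoring caps): Harbor Youth 14,633.48; East Transit 4,064.85; Pioneer Wellness 16,211.60; Redwood Arts 12,864.07.
Capped: Pioneer Wellness ($11,000); residual $36,774 reallocated over remaining clients served 1,980.
Shares after redistribution: Harbor Youth 17,049.76 → $17,050; East Transit 4,736.05 → $4,736; Redwood Arts 14,988.19 → $14,988.

Harbor Youth: $17,050 | East Transit: $4,736 | Pioneer Wellness: $11,000 | Redwood Arts: $14,988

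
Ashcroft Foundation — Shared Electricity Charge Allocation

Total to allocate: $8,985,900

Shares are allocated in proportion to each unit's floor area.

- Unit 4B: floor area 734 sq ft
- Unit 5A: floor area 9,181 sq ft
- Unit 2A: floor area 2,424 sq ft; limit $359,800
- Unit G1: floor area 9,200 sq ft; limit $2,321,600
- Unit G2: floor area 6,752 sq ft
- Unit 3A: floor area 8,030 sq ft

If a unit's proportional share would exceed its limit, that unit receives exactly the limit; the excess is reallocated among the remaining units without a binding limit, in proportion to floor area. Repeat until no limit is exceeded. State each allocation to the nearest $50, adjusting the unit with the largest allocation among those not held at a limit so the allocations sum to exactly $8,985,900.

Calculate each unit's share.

Combined floor area = 36,321.
Pro-rata shares before constraints: Unit 4B 181,593.31; Unit 5A 2,271,400.78; Unit 2A 599,703.25; Unit G1 2,276,101.43; Unit G2 1,670,460.53; Unit 3A 1,986,640.70.
Cap binds for Unit 2A ($359,800); remaining pool $8,626,100 reallocated over remaining floor area 33,897.
Cap binds for Unit G1 ($2,321,600); remaining pool $6,304,500 reallocated over remaining floor area 24,697.
Shares after redistribution: Unit 4B 187,371.06 → $187,350; Unit 5A 2,343,669.86 → $2,343,650; Unit G2 1,723,609.51 → $1,723,600; Unit 3A 2,049,849.58 → $2,049,850.
Rounding difference +$50 applied to Unit 5A → $2,343,700.

Unit 4B: $187,350 · Unit 5A: $2,343,700 · Unit 2A: $359,800 · Unit G1: $2,321,600 · Unit G2: $1,723,600 · Unit 3A: $2,049,850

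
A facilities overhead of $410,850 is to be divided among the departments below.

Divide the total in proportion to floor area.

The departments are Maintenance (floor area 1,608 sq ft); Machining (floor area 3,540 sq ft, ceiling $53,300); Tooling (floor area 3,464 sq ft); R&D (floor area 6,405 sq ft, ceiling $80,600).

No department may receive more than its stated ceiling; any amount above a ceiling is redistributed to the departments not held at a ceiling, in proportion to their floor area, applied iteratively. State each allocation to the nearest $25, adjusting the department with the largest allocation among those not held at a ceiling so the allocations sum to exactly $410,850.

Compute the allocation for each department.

Maintenance: $87,800 · Machining: $53,300 · Tooling: $189,150 · R&D: $80,600

Sum of floor area: 15,017.
Proportional shares (ignoring caps): Maintenance 43,993.26; Machining 96,850.84; Tooling 94,771.55; R&D 175,234.35.
Cap binds for Machining ($53,300), R&D ($80,600); balance $276,950 reallocated over remaining floor area 5,072.
Redistributed shares: Maintenance 87,802.76 → $87,800; Tooling 189,147.24 → $189,150.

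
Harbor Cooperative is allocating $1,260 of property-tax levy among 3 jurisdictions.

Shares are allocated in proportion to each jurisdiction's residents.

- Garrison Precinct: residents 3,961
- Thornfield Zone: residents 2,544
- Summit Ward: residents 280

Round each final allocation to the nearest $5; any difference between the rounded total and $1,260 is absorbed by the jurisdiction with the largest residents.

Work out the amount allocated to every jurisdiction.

Sum of residents: 6,785.
Raw shares: Garrison Precinct 3,961/6,785 × $1,260 = 735.57; Thornfield Zone 2,544/6,785 × $1,260 = 472.43; Summit Ward 280/6,785 × $1,260 = 52.00.
At nearest $5: Garrison Precinct $735; Thornfield Zone $470; Summit Ward $50. Sum = $1,255.
Difference $1,260 − $1,255 = +$5 applied to largest residents (Garrison Precinct): Garrison Precinct becomes $740.

Garrison Precinct: $740; Thornfield Zone: $470; Summit Ward: $50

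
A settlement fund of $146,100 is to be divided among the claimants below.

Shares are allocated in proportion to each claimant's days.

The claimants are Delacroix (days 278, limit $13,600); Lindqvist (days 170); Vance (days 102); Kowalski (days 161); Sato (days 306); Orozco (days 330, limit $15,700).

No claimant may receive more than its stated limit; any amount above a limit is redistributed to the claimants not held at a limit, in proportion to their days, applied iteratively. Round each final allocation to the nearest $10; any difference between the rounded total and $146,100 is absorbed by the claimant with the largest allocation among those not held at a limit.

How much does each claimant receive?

Days total: 1,347.
Pro-rata shares before constraints: Delacroix 30,152.78; Lindqvist 18,438.75; Vance 11,063.25; Kowalski 17,462.58; Sato 33,189.76; Orozco 35,792.87.
Capped: Delacroix ($13,600), Orozco ($15,700); residual $116,800 reallocated over remaining days 739.
Redistributed shares: Lindqvist 26,868.74 → $26,870; Vance 16,121.24 → $16,120; Kowalski 25,446.28 → $25,450; Sato 48,363.73 → $48,360.

Delacroix: $13,600; Lindqvist: $26,870; Vance: $16,120; Kowalski: $25,450; Sato: $48,360; Orozco: $15,700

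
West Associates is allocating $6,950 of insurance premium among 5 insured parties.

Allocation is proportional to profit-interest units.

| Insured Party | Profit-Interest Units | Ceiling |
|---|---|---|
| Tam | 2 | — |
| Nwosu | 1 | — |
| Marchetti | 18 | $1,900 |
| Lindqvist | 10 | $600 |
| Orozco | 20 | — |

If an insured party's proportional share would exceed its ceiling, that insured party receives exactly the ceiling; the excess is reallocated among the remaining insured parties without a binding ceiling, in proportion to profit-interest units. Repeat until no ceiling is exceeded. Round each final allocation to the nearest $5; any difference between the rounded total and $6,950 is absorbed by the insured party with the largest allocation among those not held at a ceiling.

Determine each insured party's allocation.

Total profit-interest units = 51.
Unconstrained shares: Tam 272.55; Nwosu 136.27; Marchetti 2,452.94; Lindqvist 1,362.75; Orozco 2,725.49.
Capped: Marchetti ($1,900), Lindqvist ($600); balance $4,450 reallocated over remaining profit-interest units 23.
Redistributed shares: Tam 386.96 → $385; Nwosu 193.48 → $195; Orozco 3,869.57 → $3,870.

Tam: $385 · Nwosu: $195 · Marchetti: $1,900 · Lindqvist: $600 · Orozco: $3,870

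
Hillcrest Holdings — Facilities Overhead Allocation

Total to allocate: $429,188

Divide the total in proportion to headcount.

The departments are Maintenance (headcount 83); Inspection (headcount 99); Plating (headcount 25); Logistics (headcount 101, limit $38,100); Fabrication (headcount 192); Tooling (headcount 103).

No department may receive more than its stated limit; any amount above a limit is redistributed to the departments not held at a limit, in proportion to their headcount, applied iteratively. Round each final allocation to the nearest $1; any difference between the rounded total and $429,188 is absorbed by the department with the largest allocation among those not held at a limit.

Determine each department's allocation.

Maintenance: $64,662 | Inspection: $77,127 | Plating: $19,476 | Logistics: $38,100 | Fabrication: $149,580 | Tooling: $80,243

Total headcount = 603.
Pro-rata shares before constraints: Maintenance 59,075.63; Inspection 70,463.70; Plating 17,793.86; Logistics 71,887.21; Fabrication 136,656.88; Tooling 73,310.72.
Held at cap: Logistics ($38,100); remaining pool $391,088 reallocated over remaining headcount 502.
Shares after redistribution: Maintenance 64,661.96 → $64,662; Inspection 77,126.92 → $77,127; Plating 19,476.49 → $19,476; Fabrication 149,579.47 → $149,579; Tooling 80,243.16 → $80,243.
Rounding difference +$1 applied to Fabrication → $149,580.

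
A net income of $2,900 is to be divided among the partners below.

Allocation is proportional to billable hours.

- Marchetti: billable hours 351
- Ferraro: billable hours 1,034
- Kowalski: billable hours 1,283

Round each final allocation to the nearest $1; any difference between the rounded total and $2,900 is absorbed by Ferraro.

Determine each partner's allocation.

Marchetti: $382 | Ferraro: $1,123 | Kowalski: $1,395

Billable hours total: 2,668.
Unrounded shares: Marchetti 351/2,668 × $2,900 = 381.52; Ferraro 1,034/2,668 × $2,900 = 1,123.91; Kowalski 1,283/2,668 × $2,900 = 1,394.57.
Rounded to nearest $1: Marchetti $382; Ferraro $1,124; Kowalski $1,395. Sum = $2,901.
Difference $2,900 − $2,901 = −$1 applied to Ferraro: Ferraro becomes $1,123.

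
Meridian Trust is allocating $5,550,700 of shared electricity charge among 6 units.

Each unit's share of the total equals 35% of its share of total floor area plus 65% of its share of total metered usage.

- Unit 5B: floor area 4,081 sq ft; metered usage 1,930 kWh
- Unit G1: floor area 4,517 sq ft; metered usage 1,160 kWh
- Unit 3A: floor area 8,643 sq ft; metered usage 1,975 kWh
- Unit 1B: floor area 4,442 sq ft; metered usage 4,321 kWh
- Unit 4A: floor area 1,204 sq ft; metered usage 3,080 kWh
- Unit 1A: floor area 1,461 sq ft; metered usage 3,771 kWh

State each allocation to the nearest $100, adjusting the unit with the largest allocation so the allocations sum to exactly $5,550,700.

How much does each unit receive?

Totals — floor area 24,348, metered usage 16,237.
Blended shares (35% floor area + 65% metered usage): Unit 5B 0.1359; Unit G1 0.1114; Unit 3A 0.2033; Unit 1B 0.2368; Unit 4A 0.1406; Unit 1A 0.1720.
Unrounded shares: Unit 5B 754,483.15; Unit G1 618,173.47; Unit 3A 1,128,487.77; Unit 1B 1,314,581.59; Unit 4A 780,461.81; Unit 1A 954,512.21.
Rounded to nearest $100: Unit 5B $754,500; Unit G1 $618,200; Unit 3A $1,128,500; Unit 1B $1,314,600; Unit 4A $780,500; Unit 1A $954,500. Sum = $5,550,800.
Difference $5,550,700 − $5,550,800 = −$100 applied to largest allocation (Unit 1B): Unit 1B becomes $1,314,500.

Unit 5B: $754,500 | Unit G1: $618,200 | Unit 3A: $1,128,500 | Unit 1B: $1,314,500 | Unit 4A: $780,500 | Unit 1A: $954,500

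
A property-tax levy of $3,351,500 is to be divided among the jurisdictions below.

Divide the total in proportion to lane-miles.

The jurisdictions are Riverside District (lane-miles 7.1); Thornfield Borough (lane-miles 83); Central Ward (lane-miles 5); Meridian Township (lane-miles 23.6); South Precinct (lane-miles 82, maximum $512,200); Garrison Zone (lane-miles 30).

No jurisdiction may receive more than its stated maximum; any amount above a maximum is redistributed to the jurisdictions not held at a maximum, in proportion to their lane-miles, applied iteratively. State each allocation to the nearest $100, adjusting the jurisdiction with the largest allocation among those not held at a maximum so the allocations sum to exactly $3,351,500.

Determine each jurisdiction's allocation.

Total lane-miles = 230.7.
Proportional shares (ignoring caps): Riverside District 103,145.43; Thornfield Borough 1,205,784.57; Central Ward 72,637.62; Meridian Township 342,849.59; South Precinct 1,191,257.04; Garrison Zone 435,825.75.
Capped: South Precinct ($512,200); balance $2,839,300 reallocated over remaining lane-miles 148.7.
Shares after redistribution: Riverside District 135,568.46 → $135,600; Thornfield Borough 1,584,814.39 → $1,584,800; Central Ward 95,470.75 → $95,500; Meridian Township 450,621.92 → $450,600; Garrison Zone 572,824.48 → $572,800.

Riverside District: $135,600 · Thornfield Borough: $1,584,800 · Central Ward: $95,500 · Meridian Township: $450,600 · South Precinct: $512,200 · Garrison Zone: $572,800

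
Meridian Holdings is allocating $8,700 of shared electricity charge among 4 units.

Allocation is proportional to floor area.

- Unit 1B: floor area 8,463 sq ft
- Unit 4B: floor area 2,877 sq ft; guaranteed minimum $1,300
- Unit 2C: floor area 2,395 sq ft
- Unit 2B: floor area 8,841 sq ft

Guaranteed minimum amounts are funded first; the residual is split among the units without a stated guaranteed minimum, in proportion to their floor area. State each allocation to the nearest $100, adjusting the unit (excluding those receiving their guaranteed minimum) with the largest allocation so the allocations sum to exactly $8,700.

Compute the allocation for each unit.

Unit 1B: $3,200 · Unit 4B: $1,300 · Unit 2C: $900 · Unit 2B: $3,300

Fund the minimums — Unit 4B $1,300. Balance $7,400.
Balance split over remaining floor area 19,699: Unit 1B 3,179.16 → $3,200; Unit 2C 899.69 → $900; Unit 2B 3,321.15 → $3,300.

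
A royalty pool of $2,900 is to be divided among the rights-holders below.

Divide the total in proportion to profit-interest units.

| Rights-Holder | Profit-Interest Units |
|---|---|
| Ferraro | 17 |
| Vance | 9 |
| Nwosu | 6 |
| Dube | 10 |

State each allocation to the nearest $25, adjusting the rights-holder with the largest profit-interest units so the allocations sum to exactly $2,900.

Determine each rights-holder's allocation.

Ferraro: $1,150; Vance: $625; Nwosu: $425; Dube: $700

Sum of profit-interest units: 17 + 9 + 6 + 10 = 42.
Unrounded shares: Ferraro 1,173.81; Vance 621.43; Nwosu 414.29; Dube 690.48.
Rounded to nearest $25: Ferraro $1,175; Vance $625; Nwosu $425; Dube $700. Sum = $2,925.
Difference $2,900 − $2,925 = −$25 applied to largest profit-interest units (Ferraro): Ferraro becomes $1,150.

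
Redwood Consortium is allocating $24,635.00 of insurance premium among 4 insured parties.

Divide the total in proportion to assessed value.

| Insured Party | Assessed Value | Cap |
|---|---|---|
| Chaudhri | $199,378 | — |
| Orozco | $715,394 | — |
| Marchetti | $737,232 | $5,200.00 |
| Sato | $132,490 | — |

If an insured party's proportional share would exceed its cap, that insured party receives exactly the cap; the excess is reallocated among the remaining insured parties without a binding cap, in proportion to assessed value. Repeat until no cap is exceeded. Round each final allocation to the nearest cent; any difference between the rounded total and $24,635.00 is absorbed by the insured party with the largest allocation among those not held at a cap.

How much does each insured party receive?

Chaudhri: $3,700.04; Orozco: $13,276.22; Marchetti: $5,200.00; Sato: $2,458.74

Combined assessed value = 1,784,494.
Proportional shares (ignoring caps): Chaudhri 2,752.4200; Orozco 9,876.0384; Marchetti 10,177.5127; Sato 1,829.0289.
Cap binds for Marchetti ($5,200.00); remaining pool $19,435.00 reallocated over remaining assessed value 1,047,262.
Remaining shares: Chaudhri 3,700.0401 → $3,700.04; Orozco 13,276.2216 → $13,276.22; Sato 2,458.7383 → $2,458.74.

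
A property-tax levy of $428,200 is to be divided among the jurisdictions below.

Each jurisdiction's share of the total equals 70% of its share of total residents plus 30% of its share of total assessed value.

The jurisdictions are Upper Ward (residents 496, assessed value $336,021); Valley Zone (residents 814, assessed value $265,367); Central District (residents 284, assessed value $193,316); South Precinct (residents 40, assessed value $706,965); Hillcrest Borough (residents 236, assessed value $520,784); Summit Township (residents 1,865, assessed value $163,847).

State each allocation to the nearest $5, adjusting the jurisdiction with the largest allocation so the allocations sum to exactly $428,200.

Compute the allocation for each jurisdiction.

Upper Ward: $59,550; Valley Zone: $80,915; Central District: $34,150; South Precinct: $44,750; Hillcrest Borough: $49,540; Summit Township: $159,295

Residents total 3,735; assessed value total 2,186,300.
Combined weights (70% residents + 30% assessed value): Upper Ward 0.1391; Valley Zone 0.1890; Central District 0.0798; South Precinct 0.1045; Hillcrest Borough 0.1157; Summit Township 0.3720.
Pro-rata amounts: Upper Ward 59,548.35; Valley Zone 80,916.98; Central District 34,150.11; South Precinct 44,749.07; Hillcrest Borough 49,539.00; Summit Township 159,296.50.
Rounded to nearest $5: Upper Ward $59,550; Valley Zone $80,915; Central District $34,150; South Precinct $44,750; Hillcrest Borough $49,540; Summit Township $159,295. Sum = $428,200.
No rounding difference to absorb.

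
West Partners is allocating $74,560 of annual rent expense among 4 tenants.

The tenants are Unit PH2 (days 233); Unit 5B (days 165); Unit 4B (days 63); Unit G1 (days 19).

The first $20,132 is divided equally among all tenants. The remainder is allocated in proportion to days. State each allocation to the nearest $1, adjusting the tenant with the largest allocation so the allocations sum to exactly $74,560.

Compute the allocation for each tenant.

Unit PH2: $31,453; Unit 5B: $23,743; Unit 4B: $12,177; Unit G1: $7,187

$20,132 shared equally gives $5,033 per tenant.
Remainder $54,428 by days (total 480): Unit PH2 26,420.26 → $26,420; Unit 5B 18,709.62 → $18,710; Unit 4B 7,143.68 → $7,144; Unit G1 2,154.44 → $2,154.
Totals: Unit PH2 $5,033 + $26,420 = $31,453; Unit 5B $5,033 + $18,710 = $23,743; Unit 4B $5,033 + $7,144 = $12,177; Unit G1 $5,033 + $2,154 = $7,187.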